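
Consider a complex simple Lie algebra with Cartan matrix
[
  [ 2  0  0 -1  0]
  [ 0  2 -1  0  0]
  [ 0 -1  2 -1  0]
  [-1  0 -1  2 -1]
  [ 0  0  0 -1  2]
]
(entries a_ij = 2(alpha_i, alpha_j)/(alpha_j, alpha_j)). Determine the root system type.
The matrix has rank 5 with 2's on the diagonal. Reading the off-diagonal entries as Dynkin edges (a single edge where a_ij = a_ji = -1; a double or triple edge where a_ij * a_ji = 2 or 3), the diagram is a chain of 3 nodes with a fork of two nodes at one end (D_5). One simple-root ordering that puts it in standard form is (alpha_2, alpha_3, alpha_4, alpha_5, alpha_1). So the algebra is type D_5, i.e. so(10).

D_5 (so(10))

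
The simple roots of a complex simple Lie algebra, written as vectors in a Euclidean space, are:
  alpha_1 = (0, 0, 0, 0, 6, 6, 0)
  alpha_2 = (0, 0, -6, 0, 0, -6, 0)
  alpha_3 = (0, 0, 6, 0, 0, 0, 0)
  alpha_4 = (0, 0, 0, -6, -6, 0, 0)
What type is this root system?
Compute the Cartan integers a_ij = 2(alpha_i, alpha_j)/(alpha_j, alpha_j); the resulting 4x4 Cartan matrix is
[[2, -1, 0, -1], [-1, 2, -2, 0], [0, -1, 2, 0], [-1, 0, 0, 2]].
The roots have two lengths (squared-length ratio 2:1); the short ones are alpha_{3}. The associated Dynkin diagram is a chain of 4 nodes with a double edge at one end; the terminal node there is the unique short simple root (B_4), so the type is B_4 (the algebra so(9)).

B_4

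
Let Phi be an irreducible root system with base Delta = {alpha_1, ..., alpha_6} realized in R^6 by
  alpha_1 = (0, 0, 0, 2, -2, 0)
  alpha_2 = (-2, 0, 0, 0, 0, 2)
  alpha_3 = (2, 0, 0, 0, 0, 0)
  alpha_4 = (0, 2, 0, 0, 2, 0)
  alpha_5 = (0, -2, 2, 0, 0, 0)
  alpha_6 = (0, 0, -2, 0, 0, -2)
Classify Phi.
type B_6

Compute the Cartan integers a_ij = 2(alpha_i, alpha_j)/(alpha_j, alpha_j); the resulting 6x6 Cartan matrix is
[[2, 0, 0, -1, 0, 0], [0, 2, -2, 0, 0, -1], [0, -1, 2, 0, 0, 0], [-1, 0, 0, 2, -1, 0], [0, 0, 0, -1, 2, -1], [0, -1, 0, 0, -1, 2]].
The roots have two lengths (squared-length ratio 2:1); the short ones are alpha_{3}. The associated Dynkin diagram is a chain of 6 nodes with a double edge at one end; the terminal node there is the unique short simple root (B_6), so the type is B_6 (the algebra so(13)).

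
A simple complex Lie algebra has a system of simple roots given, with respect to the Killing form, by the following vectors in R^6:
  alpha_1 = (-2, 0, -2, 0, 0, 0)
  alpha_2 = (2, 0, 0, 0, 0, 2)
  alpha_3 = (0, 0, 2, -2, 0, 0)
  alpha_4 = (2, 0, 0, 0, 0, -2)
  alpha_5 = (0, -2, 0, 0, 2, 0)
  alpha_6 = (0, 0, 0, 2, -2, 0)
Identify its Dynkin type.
D_6 (so(12))

Compute the Cartan integers a_ij = 2(alpha_i, alpha_j)/(alpha_j, alpha_j); the resulting 6x6 Cartan matrix is
[[2, -1, -1, -1, 0, 0], [-1, 2, 0, 0, 0, 0], [-1, 0, 2, 0, 0, -1], [-1, 0, 0, 2, 0, 0], [0, 0, 0, 0, 2, -1], [0, 0, -1, 0, -1, 2]].
All simple roots have the same length, so the diagram is simply laced. The associated Dynkin diagram is a chain of 4 nodes with a fork of two nodes at one end (D_6), so the type is D_6 (the algebra so(12)).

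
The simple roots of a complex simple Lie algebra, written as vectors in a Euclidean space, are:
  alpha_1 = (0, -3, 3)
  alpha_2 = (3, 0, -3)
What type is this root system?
A_2

Compute the Cartan integers a_ij = 2(alpha_i, alpha_j)/(alpha_j, alpha_j); the resulting 2x2 Cartan matrix is
[[2, -1], [-1, 2]].
All simple roots have the same length, so the diagram is simply laced. The associated Dynkin diagram is a chain of 2 nodes with single edges (A_2), so the type is A_2 (the algebra sl(3)).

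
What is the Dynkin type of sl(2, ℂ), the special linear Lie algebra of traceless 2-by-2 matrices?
This is sl(2), which has dimension 2^2 - 1 = 3 and rank 2 - 1 = 1 (a Cartan subalgebra is the diagonal traceless matrices). In the classification of classical Lie algebras, the special linear algebra sl(n+1) has type A_n; here n = 1, so the Dynkin diagram is a chain of 1 nodes with single edges (A_1). Hence the type is A_1.

A_1 (sl(2))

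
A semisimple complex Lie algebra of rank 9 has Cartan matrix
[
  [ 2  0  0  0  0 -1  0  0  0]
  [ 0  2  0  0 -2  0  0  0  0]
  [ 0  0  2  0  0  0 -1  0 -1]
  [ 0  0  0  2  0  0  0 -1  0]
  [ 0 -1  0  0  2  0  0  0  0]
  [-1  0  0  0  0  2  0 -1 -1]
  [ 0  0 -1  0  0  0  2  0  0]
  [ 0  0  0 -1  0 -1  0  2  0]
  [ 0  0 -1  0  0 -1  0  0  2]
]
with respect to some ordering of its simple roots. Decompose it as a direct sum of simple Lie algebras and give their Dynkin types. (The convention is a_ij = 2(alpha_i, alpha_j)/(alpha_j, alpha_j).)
The diagram associated to this matrix has two connected components: the simple roots {alpha_2, alpha_5} form a chain of 2 nodes with a double edge at one end; the terminal node there is the unique short simple root (B_2), and {alpha_1, alpha_3, alpha_4, alpha_6, alpha_7, alpha_8, alpha_9} form a chain of 6 nodes with one extra node attached to the third node from one end (E_7). A semisimple Lie algebra decomposes uniquely as the direct sum of simple ideals, one per connected component of its Dynkin diagram, so g ≅ B_2 ⊕ E_7 (dimension 10 + 133 = 143).

B_2 (so(5)) + E_7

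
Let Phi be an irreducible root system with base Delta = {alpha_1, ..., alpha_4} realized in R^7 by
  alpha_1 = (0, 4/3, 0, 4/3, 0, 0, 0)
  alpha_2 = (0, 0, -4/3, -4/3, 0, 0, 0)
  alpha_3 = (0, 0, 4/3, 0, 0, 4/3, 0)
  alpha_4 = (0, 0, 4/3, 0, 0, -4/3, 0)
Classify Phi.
Compute the Cartan integers a_ij = 2(alpha_i, alpha_j)/(alpha_j, alpha_j); the resulting 4x4 Cartan matrix is
[[2, -1, 0, 0], [-1, 2, -1, -1], [0, -1, 2, 0], [0, -1, 0, 2]].
All simple roots have the same length, so the diagram is simply laced. The associated Dynkin diagram is a chain of 2 nodes with a fork of two nodes at one end (D_4), so the type is D_4 (the algebra so(8)).

D_4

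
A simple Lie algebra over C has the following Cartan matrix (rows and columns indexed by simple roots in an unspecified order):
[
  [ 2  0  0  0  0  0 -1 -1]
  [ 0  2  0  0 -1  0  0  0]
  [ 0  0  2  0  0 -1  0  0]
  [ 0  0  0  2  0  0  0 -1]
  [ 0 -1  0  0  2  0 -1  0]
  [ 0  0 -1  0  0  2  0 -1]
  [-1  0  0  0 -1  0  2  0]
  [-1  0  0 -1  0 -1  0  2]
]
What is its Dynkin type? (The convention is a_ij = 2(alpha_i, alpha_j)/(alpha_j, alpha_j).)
type E_8

The matrix has rank 8 with 2's on the diagonal. Reading the off-diagonal entries as Dynkin edges (a single edge where a_ij = a_ji = -1; a double or triple edge where a_ij * a_ji = 2 or 3), the diagram is a chain of 7 nodes with one extra node attached to the third node from one end (E_8). One simple-root ordering that puts it in standard form is (alpha_3, alpha_4, alpha_6, alpha_8, alpha_1, alpha_7, alpha_5, alpha_2). So the algebra is type E_8.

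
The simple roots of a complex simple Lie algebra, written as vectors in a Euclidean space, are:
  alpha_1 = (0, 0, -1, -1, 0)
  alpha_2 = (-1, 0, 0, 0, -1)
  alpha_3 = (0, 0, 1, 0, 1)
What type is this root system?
A_3 (sl(4))

Compute the Cartan integers a_ij = 2(alpha_i, alpha_j)/(alpha_j, alpha_j); the resulting 3x3 Cartan matrix is
[[2, 0, -1], [0, 2, -1], [-1, -1, 2]].
All simple roots have the same length, so the diagram is simply laced. The associated Dynkin diagram is a chain of 3 nodes with single edges (A_3), so the type is A_3 (the algebra sl(4)).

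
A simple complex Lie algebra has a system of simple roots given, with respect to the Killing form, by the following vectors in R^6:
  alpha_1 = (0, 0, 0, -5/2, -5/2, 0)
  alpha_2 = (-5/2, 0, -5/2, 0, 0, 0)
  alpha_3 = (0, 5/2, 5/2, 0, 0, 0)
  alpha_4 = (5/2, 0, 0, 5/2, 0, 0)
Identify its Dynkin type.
type A_4

Compute the Cartan integers a_ij = 2(alpha_i, alpha_j)/(alpha_j, alpha_j); the resulting 4x4 Cartan matrix is
[[2, 0, 0, -1], [0, 2, -1, -1], [0, -1, 2, 0], [-1, -1, 0, 2]].
All simple roots have the same length, so the diagram is simply laced. The associated Dynkin diagram is a chain of 4 nodes with single edges (A_4), so the type is A_4 (the algebra sl(5)).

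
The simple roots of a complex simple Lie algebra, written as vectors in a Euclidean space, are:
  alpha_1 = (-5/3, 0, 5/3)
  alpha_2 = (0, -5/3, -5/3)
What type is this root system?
A_2 (sl(3))

Compute the Cartan integers a_ij = 2(alpha_i, alpha_j)/(alpha_j, alpha_j); the resulting 2x2 Cartan matrix is
[[2, -1], [-1, 2]].
All simple roots have the same length, so the diagram is simply laced. The associated Dynkin diagram is a chain of 2 nodes with single edges (A_2), so the type is A_2 (the algebra sl(3)).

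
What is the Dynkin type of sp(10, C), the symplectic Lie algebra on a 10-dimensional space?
type C_5

This is sp(10), which has dimension 10(10+1)/2 = 55 and rank 10/2 = 5. In the classification of classical Lie algebras, the symplectic algebra sp(2n) has type C_n; here n = 5, so the Dynkin diagram is a chain of 5 nodes with a double edge at one end; the terminal node there is the unique long simple root (C_5). Hence the type is C_5.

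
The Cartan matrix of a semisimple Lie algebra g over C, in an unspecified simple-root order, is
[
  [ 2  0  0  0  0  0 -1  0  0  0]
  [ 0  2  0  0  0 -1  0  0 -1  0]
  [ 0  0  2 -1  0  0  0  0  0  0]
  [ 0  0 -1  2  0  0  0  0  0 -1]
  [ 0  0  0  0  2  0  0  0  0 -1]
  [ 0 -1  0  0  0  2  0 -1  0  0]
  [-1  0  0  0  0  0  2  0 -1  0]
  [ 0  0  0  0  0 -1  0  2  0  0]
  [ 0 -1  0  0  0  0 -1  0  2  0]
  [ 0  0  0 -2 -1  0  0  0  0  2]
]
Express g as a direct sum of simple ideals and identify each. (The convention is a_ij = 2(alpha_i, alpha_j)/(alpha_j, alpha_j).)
type A_6 + type F_4

The diagram associated to this matrix has two connected components: the simple roots {alpha_1, alpha_2, alpha_6, alpha_7, alpha_8, alpha_9} form a chain of 6 nodes with single edges (A_6), and {alpha_3, alpha_4, alpha_5, alpha_10} form a chain of 4 nodes with a double edge between the middle two (F_4). A semisimple Lie algebra decomposes uniquely as the direct sum of simple ideals, one per connected component of its Dynkin diagram, so g ≅ A_6 ⊕ F_4 (dimension 48 + 52 = 100).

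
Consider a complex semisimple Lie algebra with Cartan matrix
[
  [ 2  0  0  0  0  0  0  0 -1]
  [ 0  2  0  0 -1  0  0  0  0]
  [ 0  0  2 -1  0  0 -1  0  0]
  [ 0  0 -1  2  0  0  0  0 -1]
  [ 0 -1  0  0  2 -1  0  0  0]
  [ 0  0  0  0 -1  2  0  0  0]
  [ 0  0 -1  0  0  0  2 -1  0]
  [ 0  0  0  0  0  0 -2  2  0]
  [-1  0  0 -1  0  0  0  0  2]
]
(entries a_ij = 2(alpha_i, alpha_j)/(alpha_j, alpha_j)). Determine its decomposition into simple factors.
The diagram associated to this matrix has two connected components: the simple roots {alpha_2, alpha_5, alpha_6} form a chain of 3 nodes with single edges (A_3), and {alpha_1, alpha_3, alpha_4, alpha_7, alpha_8, alpha_9} form a chain of 6 nodes with a double edge at one end; the terminal node there is the unique long simple root (C_6). A semisimple Lie algebra decomposes uniquely as the direct sum of simple ideals, one per connected component of its Dynkin diagram, so g ≅ A_3 ⊕ C_6 (dimension 15 + 78 = 93).

type A_3 + type C_6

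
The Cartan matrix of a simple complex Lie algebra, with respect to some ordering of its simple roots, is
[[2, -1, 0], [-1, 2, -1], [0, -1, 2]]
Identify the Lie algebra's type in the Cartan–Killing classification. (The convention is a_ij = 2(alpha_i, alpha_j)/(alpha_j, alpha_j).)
A_3

The matrix has rank 3 with 2's on the diagonal. Reading the off-diagonal entries as Dynkin edges (a single edge where a_ij = a_ji = -1; a double or triple edge where a_ij * a_ji = 2 or 3), the diagram is a chain of 3 nodes with single edges (A_3). One simple-root ordering that puts it in standard form is (alpha_3, alpha_2, alpha_1). So the algebra is type A_3, i.e. sl(4).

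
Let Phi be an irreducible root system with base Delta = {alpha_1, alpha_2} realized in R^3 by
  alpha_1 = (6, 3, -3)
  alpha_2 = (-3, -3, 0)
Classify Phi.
type G_2

Compute the Cartan integers a_ij = 2(alpha_i, alpha_j)/(alpha_j, alpha_j); the resulting 2x2 Cartan matrix is
[[2, -3], [-1, 2]].
The roots have two lengths (squared-length ratio 3:1); the short ones are alpha_{2}. The associated Dynkin diagram is two nodes joined by a triple edge (G_2), so the type is G_2.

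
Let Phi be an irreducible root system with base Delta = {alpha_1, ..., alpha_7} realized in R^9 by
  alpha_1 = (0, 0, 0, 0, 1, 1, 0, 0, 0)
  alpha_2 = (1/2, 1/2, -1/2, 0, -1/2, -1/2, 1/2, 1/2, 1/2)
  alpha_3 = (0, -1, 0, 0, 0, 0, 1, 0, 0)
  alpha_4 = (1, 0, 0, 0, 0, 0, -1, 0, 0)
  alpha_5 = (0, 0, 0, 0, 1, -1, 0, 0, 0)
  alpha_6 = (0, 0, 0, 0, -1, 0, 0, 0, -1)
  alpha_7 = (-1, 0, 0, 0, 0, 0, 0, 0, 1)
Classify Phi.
Compute the Cartan integers a_ij = 2(alpha_i, alpha_j)/(alpha_j, alpha_j); the resulting 7x7 Cartan matrix is
[[2, -1, 0, 0, 0, -1, 0], [-1, 2, 0, 0, 0, 0, 0], [0, 0, 2, -1, 0, 0, 0], [0, 0, -1, 2, 0, 0, -1], [0, 0, 0, 0, 2, -1, 0], [-1, 0, 0, 0, -1, 2, -1], [0, 0, 0, -1, 0, -1, 2]].
All simple roots have the same length, so the diagram is simply laced. The associated Dynkin diagram is a chain of 6 nodes with one extra node attached to the third node from one end (E_7), so the type is E_7.

E7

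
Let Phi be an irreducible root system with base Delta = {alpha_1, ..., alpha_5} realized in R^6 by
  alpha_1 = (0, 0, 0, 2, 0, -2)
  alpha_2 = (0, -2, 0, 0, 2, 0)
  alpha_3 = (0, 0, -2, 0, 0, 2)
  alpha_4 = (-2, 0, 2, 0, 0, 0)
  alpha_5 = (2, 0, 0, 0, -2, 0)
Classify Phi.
Compute the Cartan integers a_ij = 2(alpha_i, alpha_j)/(alpha_j, alpha_j); the resulting 5x5 Cartan matrix is
[[2, 0, -1, 0, 0], [0, 2, 0, 0, -1], [-1, 0, 2, -1, 0], [0, 0, -1, 2, -1], [0, -1, 0, -1, 2]].
All simple roots have the same length, so the diagram is simply laced. The associated Dynkin diagram is a chain of 5 nodes with single edges (A_5), so the type is A_5 (the algebra sl(6)).

A_5 (sl(6))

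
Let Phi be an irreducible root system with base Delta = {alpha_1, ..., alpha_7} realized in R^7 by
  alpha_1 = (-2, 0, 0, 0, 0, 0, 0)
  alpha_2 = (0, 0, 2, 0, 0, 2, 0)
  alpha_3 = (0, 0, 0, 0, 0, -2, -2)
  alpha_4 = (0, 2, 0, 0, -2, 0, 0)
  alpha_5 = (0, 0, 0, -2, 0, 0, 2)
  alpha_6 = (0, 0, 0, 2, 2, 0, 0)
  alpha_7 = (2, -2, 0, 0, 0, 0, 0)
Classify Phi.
type B_7

Compute the Cartan integers a_ij = 2(alpha_i, alpha_j)/(alpha_j, alpha_j); the resulting 7x7 Cartan matrix is
[[2, 0, 0, 0, 0, 0, -1], [0, 2, -1, 0, 0, 0, 0], [0, -1, 2, 0, -1, 0, 0], [0, 0, 0, 2, 0, -1, -1], [0, 0, -1, 0, 2, -1, 0], [0, 0, 0, -1, -1, 2, 0], [-2, 0, 0, -1, 0, 0, 2]].
The roots have two lengths (squared-length ratio 2:1); the short ones are alpha_{1}. The associated Dynkin diagram is a chain of 7 nodes with a double edge at one end; the terminal node there is the unique short simple root (B_7), so the type is B_7 (the algebra so(15)).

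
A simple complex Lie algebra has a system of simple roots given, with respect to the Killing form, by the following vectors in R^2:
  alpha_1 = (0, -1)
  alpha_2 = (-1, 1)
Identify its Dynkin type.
Compute the Cartan integers a_ij = 2(alpha_i, alpha_j)/(alpha_j, alpha_j); the resulting 2x2 Cartan matrix is
[[2, -1], [-2, 2]].
The roots have two lengths (squared-length ratio 2:1); the short ones are alpha_{1}. The associated Dynkin diagram is a chain of 2 nodes with a double edge at one end; the terminal node there is the unique short simple root (B_2), so the type is B_2 (the algebra so(5)).

type B_2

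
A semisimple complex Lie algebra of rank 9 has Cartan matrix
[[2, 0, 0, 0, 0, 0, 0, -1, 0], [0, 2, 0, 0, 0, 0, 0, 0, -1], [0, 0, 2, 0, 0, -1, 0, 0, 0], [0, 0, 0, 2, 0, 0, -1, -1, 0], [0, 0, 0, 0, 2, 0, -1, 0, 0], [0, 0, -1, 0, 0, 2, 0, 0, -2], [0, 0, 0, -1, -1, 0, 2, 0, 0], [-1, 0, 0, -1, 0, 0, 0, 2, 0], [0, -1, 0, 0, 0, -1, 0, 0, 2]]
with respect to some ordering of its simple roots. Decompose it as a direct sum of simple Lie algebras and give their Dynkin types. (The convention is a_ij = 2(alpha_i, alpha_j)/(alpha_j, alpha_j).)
The diagram associated to this matrix has two connected components: the simple roots {alpha_1, alpha_4, alpha_5, alpha_7, alpha_8} form a chain of 5 nodes with single edges (A_5), and {alpha_2, alpha_3, alpha_6, alpha_9} form a chain of 4 nodes with a double edge between the middle two (F_4). A semisimple Lie algebra decomposes uniquely as the direct sum of simple ideals, one per connected component of its Dynkin diagram, so g ≅ A_5 ⊕ F_4 (dimension 35 + 52 = 87).

A_5 (sl(6)) + F_4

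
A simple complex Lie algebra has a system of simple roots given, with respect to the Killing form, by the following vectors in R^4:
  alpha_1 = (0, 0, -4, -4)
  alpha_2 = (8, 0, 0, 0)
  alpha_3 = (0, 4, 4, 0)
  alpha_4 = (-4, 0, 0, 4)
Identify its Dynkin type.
Compute the Cartan integers a_ij = 2(alpha_i, alpha_j)/(alpha_j, alpha_j); the resulting 4x4 Cartan matrix is
[[2, 0, -1, -1], [0, 2, 0, -2], [-1, 0, 2, 0], [-1, -1, 0, 2]].
The roots have two lengths (squared-length ratio 2:1); the short ones are alpha_{1,3,4}. The associated Dynkin diagram is a chain of 4 nodes with a double edge at one end; the terminal node there is the unique long simple root (C_4), so the type is C_4 (the algebra sp(8)).

C4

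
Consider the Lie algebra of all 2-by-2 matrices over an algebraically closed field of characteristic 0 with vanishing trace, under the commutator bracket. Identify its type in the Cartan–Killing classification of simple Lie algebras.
A_1 (sl(2))

This is sl(2), which has dimension 2^2 - 1 = 3 and rank 2 - 1 = 1 (a Cartan subalgebra is the diagonal traceless matrices). In the classification of classical Lie algebras, the special linear algebra sl(n+1) has type A_n; here n = 1, so the Dynkin diagram is a chain of 1 nodes with single edges (A_1). Hence the type is A_1.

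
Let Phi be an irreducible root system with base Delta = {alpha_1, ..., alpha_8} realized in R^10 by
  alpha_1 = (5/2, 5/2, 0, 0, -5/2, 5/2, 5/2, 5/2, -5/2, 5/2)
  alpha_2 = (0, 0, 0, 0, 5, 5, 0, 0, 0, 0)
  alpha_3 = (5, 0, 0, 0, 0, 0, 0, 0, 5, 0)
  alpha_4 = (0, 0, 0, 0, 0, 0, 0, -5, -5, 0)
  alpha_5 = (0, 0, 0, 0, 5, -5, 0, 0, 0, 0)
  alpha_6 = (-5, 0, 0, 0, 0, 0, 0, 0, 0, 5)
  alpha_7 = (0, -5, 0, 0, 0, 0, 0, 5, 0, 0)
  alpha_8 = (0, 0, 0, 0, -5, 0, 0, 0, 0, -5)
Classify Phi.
E8

Compute the Cartan integers a_ij = 2(alpha_i, alpha_j)/(alpha_j, alpha_j); the resulting 8x8 Cartan matrix is
[[2, 0, 0, 0, -1, 0, 0, 0], [0, 2, 0, 0, 0, 0, 0, -1], [0, 0, 2, -1, 0, -1, 0, 0], [0, 0, -1, 2, 0, 0, -1, 0], [-1, 0, 0, 0, 2, 0, 0, -1], [0, 0, -1, 0, 0, 2, 0, -1], [0, 0, 0, -1, 0, 0, 2, 0], [0, -1, 0, 0, -1, -1, 0, 2]].
All simple roots have the same length, so the diagram is simply laced. The associated Dynkin diagram is a chain of 7 nodes with one extra node attached to the third node from one end (E_8), so the type is E_8.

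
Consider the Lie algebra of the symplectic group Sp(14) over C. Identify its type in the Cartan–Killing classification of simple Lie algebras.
This is sp(14), which has dimension 14(14+1)/2 = 105 and rank 14/2 = 7. In the classification of classical Lie algebras, the symplectic algebra sp(2n) has type C_n; here n = 7, so the Dynkin diagram is a chain of 7 nodes with a double edge at one end; the terminal node there is the unique long simple root (C_7). Hence the type is C_7.

C_7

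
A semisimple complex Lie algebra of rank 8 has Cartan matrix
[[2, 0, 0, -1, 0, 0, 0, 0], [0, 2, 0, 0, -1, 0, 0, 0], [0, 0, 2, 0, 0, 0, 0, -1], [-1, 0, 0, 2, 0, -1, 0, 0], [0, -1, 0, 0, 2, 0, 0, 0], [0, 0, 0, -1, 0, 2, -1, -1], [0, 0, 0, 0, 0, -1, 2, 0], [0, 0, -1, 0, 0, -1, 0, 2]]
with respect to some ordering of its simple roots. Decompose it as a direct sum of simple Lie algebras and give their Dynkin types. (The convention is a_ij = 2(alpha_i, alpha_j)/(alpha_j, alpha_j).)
A_2 (sl(3)) ⊕ E_6

The diagram associated to this matrix has two connected components: the simple roots {alpha_2, alpha_5} form a chain of 2 nodes with single edges (A_2), and {alpha_1, alpha_3, alpha_4, alpha_6, alpha_7, alpha_8} form a chain of 5 nodes with one extra node attached to the third node from one end (E_6). A semisimple Lie algebra decomposes uniquely as the direct sum of simple ideals, one per connected component of its Dynkin diagram, so g ≅ A_2 ⊕ E_6 (dimension 8 + 78 = 86).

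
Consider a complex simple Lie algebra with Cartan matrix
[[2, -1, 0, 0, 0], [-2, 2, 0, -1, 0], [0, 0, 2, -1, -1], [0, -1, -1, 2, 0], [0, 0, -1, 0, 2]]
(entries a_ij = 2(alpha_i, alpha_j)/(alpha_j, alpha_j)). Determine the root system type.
B_5

The matrix has rank 5 with 2's on the diagonal. Reading the off-diagonal entries as Dynkin edges (a single edge where a_ij = a_ji = -1; a double or triple edge where a_ij * a_ji = 2 or 3), the diagram is a chain of 5 nodes with a double edge at one end; the terminal node there is the unique short simple root (B_5). One simple-root ordering that puts it in standard form is (alpha_5, alpha_3, alpha_4, alpha_2, alpha_1). So the algebra is type B_5, i.e. so(11).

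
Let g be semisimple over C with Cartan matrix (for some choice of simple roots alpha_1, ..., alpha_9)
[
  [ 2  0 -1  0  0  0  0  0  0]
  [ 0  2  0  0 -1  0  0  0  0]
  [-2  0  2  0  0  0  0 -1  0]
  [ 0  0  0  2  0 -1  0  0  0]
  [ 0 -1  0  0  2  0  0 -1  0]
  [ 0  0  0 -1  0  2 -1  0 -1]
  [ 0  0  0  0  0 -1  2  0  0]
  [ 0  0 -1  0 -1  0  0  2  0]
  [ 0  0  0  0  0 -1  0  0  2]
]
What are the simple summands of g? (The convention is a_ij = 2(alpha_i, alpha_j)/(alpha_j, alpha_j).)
The diagram associated to this matrix has two connected components: the simple roots {alpha_1, alpha_2, alpha_3, alpha_5, alpha_8} form a chain of 5 nodes with a double edge at one end; the terminal node there is the unique short simple root (B_5), and {alpha_4, alpha_6, alpha_7, alpha_9} form a chain of 2 nodes with a fork of two nodes at one end (D_4). A semisimple Lie algebra decomposes uniquely as the direct sum of simple ideals, one per connected component of its Dynkin diagram, so g ≅ B_5 ⊕ D_4 (dimension 55 + 28 = 83).

B_5 (so(11)) + D_4 (so(8))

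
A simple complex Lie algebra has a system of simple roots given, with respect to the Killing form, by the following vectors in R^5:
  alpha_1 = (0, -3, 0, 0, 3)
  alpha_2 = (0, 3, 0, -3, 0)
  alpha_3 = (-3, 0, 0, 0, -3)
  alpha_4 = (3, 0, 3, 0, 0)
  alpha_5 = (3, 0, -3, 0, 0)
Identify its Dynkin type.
Compute the Cartan integers a_ij = 2(alpha_i, alpha_j)/(alpha_j, alpha_j); the resulting 5x5 Cartan matrix is
[[2, -1, -1, 0, 0], [-1, 2, 0, 0, 0], [-1, 0, 2, -1, -1], [0, 0, -1, 2, 0], [0, 0, -1, 0, 2]].
All simple roots have the same length, so the diagram is simply laced. The associated Dynkin diagram is a chain of 3 nodes with a fork of two nodes at one end (D_5), so the type is D_5 (the algebra so(10)).

D_5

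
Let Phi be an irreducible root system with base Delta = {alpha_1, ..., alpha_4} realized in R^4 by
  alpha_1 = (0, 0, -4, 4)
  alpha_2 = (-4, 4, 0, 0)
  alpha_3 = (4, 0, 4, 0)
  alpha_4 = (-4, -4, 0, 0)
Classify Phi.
type D_4

Compute the Cartan integers a_ij = 2(alpha_i, alpha_j)/(alpha_j, alpha_j); the resulting 4x4 Cartan matrix is
[[2, 0, -1, 0], [0, 2, -1, 0], [-1, -1, 2, -1], [0, 0, -1, 2]].
All simple roots have the same length, so the diagram is simply laced. The associated Dynkin diagram is a chain of 2 nodes with a fork of two nodes at one end (D_4), so the type is D_4 (the algebra so(8)).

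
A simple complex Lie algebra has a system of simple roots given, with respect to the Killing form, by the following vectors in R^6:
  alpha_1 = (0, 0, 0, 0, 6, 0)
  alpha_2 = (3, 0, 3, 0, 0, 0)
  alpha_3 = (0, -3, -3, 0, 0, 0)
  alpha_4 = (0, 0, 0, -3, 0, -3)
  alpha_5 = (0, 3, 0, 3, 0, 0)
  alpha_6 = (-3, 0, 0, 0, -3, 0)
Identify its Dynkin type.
Compute the Cartan integers a_ij = 2(alpha_i, alpha_j)/(alpha_j, alpha_j); the resulting 6x6 Cartan matrix is
[[2, 0, 0, 0, 0, -2], [0, 2, -1, 0, 0, -1], [0, -1, 2, 0, -1, 0], [0, 0, 0, 2, -1, 0], [0, 0, -1, -1, 2, 0], [-1, -1, 0, 0, 0, 2]].
The roots have two lengths (squared-length ratio 2:1); the short ones are alpha_{2,3,4,5,6}. The associated Dynkin diagram is a chain of 6 nodes with a double edge at one end; the terminal node there is the unique long simple root (C_6), so the type is C_6 (the algebra sp(12)).

C_6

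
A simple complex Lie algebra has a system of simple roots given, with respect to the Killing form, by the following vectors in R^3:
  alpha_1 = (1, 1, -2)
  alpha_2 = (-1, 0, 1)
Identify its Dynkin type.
Compute the Cartan integers a_ij = 2(alpha_i, alpha_j)/(alpha_j, alpha_j); the resulting 2x2 Cartan matrix is
[[2, -3], [-1, 2]].
The roots have two lengths (squared-length ratio 3:1); the short ones are alpha_{2}. The associated Dynkin diagram is two nodes joined by a triple edge (G_2), so the type is G_2.

type G_2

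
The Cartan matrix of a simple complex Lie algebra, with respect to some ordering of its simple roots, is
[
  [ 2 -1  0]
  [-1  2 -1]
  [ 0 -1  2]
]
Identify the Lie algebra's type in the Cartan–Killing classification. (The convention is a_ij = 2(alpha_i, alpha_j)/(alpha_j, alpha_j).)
A_3 (sl(4))

The matrix has rank 3 with 2's on the diagonal. Reading the off-diagonal entries as Dynkin edges (a single edge where a_ij = a_ji = -1; a double or triple edge where a_ij * a_ji = 2 or 3), the diagram is a chain of 3 nodes with single edges (A_3). One simple-root ordering that puts it in standard form is (alpha_3, alpha_2, alpha_1). So the algebra is type A_3, i.e. sl(4).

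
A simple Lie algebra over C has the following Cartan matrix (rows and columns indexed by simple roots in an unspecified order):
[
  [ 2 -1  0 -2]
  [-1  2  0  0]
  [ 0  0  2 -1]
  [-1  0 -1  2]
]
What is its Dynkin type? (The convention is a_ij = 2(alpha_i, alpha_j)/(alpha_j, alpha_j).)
F_4

The matrix has rank 4 with 2's on the diagonal. Reading the off-diagonal entries as Dynkin edges (a single edge where a_ij = a_ji = -1; a double or triple edge where a_ij * a_ji = 2 or 3), the diagram is a chain of 4 nodes with a double edge between the middle two (F_4). One simple-root ordering that puts it in standard form is (alpha_2, alpha_1, alpha_4, alpha_3). So the algebra is type F_4.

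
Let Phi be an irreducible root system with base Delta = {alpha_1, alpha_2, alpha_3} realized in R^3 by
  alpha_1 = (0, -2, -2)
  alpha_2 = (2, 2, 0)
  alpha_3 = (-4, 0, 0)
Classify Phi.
Compute the Cartan integers a_ij = 2(alpha_i, alpha_j)/(alpha_j, alpha_j); the resulting 3x3 Cartan matrix is
[[2, -1, 0], [-1, 2, -1], [0, -2, 2]].
The roots have two lengths (squared-length ratio 2:1); the short ones are alpha_{1,2}. The associated Dynkin diagram is a chain of 3 nodes with a double edge at one end; the terminal node there is the unique long simple root (C_3), so the type is C_3 (the algebra sp(6)).

C_3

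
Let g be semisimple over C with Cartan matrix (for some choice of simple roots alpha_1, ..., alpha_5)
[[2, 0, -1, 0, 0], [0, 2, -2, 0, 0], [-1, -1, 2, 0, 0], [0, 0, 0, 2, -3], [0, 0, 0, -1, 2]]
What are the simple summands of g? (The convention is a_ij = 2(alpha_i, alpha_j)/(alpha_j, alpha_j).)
type C_3 ⊕ type G_2

The diagram associated to this matrix has two connected components: the simple roots {alpha_1, alpha_2, alpha_3} form a chain of 3 nodes with a double edge at one end; the terminal node there is the unique long simple root (C_3), and {alpha_4, alpha_5} form two nodes joined by a triple edge (G_2). A semisimple Lie algebra decomposes uniquely as the direct sum of simple ideals, one per connected component of its Dynkin diagram, so g ≅ C_3 ⊕ G_2 (dimension 21 + 14 = 35).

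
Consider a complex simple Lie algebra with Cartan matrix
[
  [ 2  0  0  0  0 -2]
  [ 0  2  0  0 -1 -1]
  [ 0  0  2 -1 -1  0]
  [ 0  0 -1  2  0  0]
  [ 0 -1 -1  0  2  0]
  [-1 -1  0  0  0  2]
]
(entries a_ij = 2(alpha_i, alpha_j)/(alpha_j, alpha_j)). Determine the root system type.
The matrix has rank 6 with 2's on the diagonal. Reading the off-diagonal entries as Dynkin edges (a single edge where a_ij = a_ji = -1; a double or triple edge where a_ij * a_ji = 2 or 3), the diagram is a chain of 6 nodes with a double edge at one end; the terminal node there is the unique long simple root (C_6). One simple-root ordering that puts it in standard form is (alpha_4, alpha_3, alpha_5, alpha_2, alpha_6, alpha_1). So the algebra is type C_6, i.e. sp(12).

C_6 (sp(12))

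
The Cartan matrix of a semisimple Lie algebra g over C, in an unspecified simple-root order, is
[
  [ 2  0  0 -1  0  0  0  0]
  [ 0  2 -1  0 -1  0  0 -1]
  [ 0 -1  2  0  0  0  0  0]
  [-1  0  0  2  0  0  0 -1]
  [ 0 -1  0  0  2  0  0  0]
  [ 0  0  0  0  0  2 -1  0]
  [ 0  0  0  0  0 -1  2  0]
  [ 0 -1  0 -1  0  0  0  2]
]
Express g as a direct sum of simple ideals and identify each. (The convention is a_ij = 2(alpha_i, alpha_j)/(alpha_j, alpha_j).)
The diagram associated to this matrix has two connected components: the simple roots {alpha_6, alpha_7} form a chain of 2 nodes with single edges (A_2), and {alpha_1, alpha_2, alpha_3, alpha_4, alpha_5, alpha_8} form a chain of 4 nodes with a fork of two nodes at one end (D_6). A semisimple Lie algebra decomposes uniquely as the direct sum of simple ideals, one per connected component of its Dynkin diagram, so g ≅ A_2 ⊕ D_6 (dimension 8 + 66 = 74).

type A_2 + type D_6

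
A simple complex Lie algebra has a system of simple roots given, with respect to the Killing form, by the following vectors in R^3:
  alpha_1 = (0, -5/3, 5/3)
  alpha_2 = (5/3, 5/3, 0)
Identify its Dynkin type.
Compute the Cartan integers a_ij = 2(alpha_i, alpha_j)/(alpha_j, alpha_j); the resulting 2x2 Cartan matrix is
[[2, -1], [-1, 2]].
All simple roots have the same length, so the diagram is simply laced. The associated Dynkin diagram is a chain of 2 nodes with single edges (A_2), so the type is A_2 (the algebra sl(3)).

A_2 (sl(3))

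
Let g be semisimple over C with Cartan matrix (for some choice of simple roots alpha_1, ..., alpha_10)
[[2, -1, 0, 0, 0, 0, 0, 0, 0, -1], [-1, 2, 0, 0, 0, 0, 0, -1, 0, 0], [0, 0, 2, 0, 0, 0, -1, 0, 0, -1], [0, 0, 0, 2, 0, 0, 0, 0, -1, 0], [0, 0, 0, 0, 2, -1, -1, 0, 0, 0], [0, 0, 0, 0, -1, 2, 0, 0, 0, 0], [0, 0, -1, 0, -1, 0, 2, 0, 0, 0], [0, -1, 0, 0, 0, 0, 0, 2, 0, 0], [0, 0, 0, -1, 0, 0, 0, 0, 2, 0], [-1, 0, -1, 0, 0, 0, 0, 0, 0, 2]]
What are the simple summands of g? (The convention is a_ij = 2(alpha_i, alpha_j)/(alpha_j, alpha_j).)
The diagram associated to this matrix has two connected components: the simple roots {alpha_4, alpha_9} form a chain of 2 nodes with single edges (A_2), and {alpha_1, alpha_2, alpha_3, alpha_5, alpha_6, alpha_7, alpha_8, alpha_10} form a chain of 8 nodes with single edges (A_8). A semisimple Lie algebra decomposes uniquely as the direct sum of simple ideals, one per connected component of its Dynkin diagram, so g ≅ A_2 ⊕ A_8 (dimension 8 + 80 = 88).

A_2 (sl(3)) ⊕ A_8 (sl(9))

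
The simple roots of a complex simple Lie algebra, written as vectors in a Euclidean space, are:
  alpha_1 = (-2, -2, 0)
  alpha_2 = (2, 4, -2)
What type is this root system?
Compute the Cartan integers a_ij = 2(alpha_i, alpha_j)/(alpha_j, alpha_j); the resulting 2x2 Cartan matrix is
[[2, -1], [-3, 2]].
The roots have two lengths (squared-length ratio 3:1); the short ones are alpha_{1}. The associated Dynkin diagram is two nodes joined by a triple edge (G_2), so the type is G_2.

G_2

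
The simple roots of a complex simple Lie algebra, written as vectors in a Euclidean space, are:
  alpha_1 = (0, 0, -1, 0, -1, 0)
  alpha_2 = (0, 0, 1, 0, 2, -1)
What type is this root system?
type G_2

Compute the Cartan integers a_ij = 2(alpha_i, alpha_j)/(alpha_j, alpha_j); the resulting 2x2 Cartan matrix is
[[2, -1], [-3, 2]].
The roots have two lengths (squared-length ratio 3:1); the short ones are alpha_{1}. The associated Dynkin diagram is two nodes joined by a triple edge (G_2), so the type is G_2.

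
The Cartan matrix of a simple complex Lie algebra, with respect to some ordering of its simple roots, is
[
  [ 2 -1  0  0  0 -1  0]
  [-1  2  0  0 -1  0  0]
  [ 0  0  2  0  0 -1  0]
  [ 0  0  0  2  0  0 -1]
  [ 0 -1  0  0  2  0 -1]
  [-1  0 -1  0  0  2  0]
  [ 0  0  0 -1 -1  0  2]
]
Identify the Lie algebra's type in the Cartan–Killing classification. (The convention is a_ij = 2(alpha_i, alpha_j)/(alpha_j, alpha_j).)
A7

The matrix has rank 7 with 2's on the diagonal. Reading the off-diagonal entries as Dynkin edges (a single edge where a_ij = a_ji = -1; a double or triple edge where a_ij * a_ji = 2 or 3), the diagram is a chain of 7 nodes with single edges (A_7). One simple-root ordering that puts it in standard form is (alpha_3, alpha_6, alpha_1, alpha_2, alpha_5, alpha_7, alpha_4). So the algebra is type A_7, i.e. sl(8).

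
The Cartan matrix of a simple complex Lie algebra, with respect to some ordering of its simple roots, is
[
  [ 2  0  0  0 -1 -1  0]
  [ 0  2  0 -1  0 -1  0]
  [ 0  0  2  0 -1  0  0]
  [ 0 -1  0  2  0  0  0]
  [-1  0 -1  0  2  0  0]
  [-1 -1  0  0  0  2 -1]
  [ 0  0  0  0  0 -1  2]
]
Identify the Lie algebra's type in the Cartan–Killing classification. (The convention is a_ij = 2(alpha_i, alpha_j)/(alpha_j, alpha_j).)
E_7

The matrix has rank 7 with 2's on the diagonal. Reading the off-diagonal entries as Dynkin edges (a single edge where a_ij = a_ji = -1; a double or triple edge where a_ij * a_ji = 2 or 3), the diagram is a chain of 6 nodes with one extra node attached to the third node from one end (E_7). One simple-root ordering that puts it in standard form is (alpha_4, alpha_7, alpha_2, alpha_6, alpha_1, alpha_5, alpha_3). So the algebra is type E_7.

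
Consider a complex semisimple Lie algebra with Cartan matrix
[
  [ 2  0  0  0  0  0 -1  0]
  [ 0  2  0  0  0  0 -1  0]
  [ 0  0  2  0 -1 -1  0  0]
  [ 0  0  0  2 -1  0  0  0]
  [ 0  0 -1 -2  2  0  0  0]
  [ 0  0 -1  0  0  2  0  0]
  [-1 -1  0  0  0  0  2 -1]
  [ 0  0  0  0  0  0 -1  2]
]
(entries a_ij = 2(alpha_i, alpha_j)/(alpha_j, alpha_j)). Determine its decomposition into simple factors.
B_4 ⊕ D_4

The diagram associated to this matrix has two connected components: the simple roots {alpha_3, alpha_4, alpha_5, alpha_6} form a chain of 4 nodes with a double edge at one end; the terminal node there is the unique short simple root (B_4), and {alpha_1, alpha_2, alpha_7, alpha_8} form a chain of 2 nodes with a fork of two nodes at one end (D_4). A semisimple Lie algebra decomposes uniquely as the direct sum of simple ideals, one per connected component of its Dynkin diagram, so g ≅ B_4 ⊕ D_4 (dimension 36 + 28 = 64).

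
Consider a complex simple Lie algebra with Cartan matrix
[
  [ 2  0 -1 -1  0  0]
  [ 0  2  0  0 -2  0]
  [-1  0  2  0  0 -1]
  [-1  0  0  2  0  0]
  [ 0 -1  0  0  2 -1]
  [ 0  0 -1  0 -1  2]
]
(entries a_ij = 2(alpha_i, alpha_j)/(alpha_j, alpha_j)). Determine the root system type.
The matrix has rank 6 with 2's on the diagonal. Reading the off-diagonal entries as Dynkin edges (a single edge where a_ij = a_ji = -1; a double or triple edge where a_ij * a_ji = 2 or 3), the diagram is a chain of 6 nodes with a double edge at one end; the terminal node there is the unique long simple root (C_6). One simple-root ordering that puts it in standard form is (alpha_4, alpha_1, alpha_3, alpha_6, alpha_5, alpha_2). So the algebra is type C_6, i.e. sp(12).

type C_6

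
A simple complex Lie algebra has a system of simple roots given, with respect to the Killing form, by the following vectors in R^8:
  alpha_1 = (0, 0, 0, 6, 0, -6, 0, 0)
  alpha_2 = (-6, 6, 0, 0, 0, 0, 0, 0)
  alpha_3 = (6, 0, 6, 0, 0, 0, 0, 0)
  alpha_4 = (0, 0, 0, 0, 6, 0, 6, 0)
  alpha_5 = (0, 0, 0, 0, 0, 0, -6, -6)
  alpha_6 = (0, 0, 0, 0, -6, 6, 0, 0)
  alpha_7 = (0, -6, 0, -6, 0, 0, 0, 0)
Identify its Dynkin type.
Compute the Cartan integers a_ij = 2(alpha_i, alpha_j)/(alpha_j, alpha_j); the resulting 7x7 Cartan matrix is
[[2, 0, 0, 0, 0, -1, -1], [0, 2, -1, 0, 0, 0, -1], [0, -1, 2, 0, 0, 0, 0], [0, 0, 0, 2, -1, -1, 0], [0, 0, 0, -1, 2, 0, 0], [-1, 0, 0, -1, 0, 2, 0], [-1, -1, 0, 0, 0, 0, 2]].
All simple roots have the same length, so the diagram is simply laced. The associated Dynkin diagram is a chain of 7 nodes with single edges (A_7), so the type is A_7 (the algebra sl(8)).

A7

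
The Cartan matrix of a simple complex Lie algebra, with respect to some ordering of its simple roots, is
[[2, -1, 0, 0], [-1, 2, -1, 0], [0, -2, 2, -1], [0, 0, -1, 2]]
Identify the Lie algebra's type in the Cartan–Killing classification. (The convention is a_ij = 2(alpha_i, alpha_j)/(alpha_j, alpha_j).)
The matrix has rank 4 with 2's on the diagonal. Reading the off-diagonal entries as Dynkin edges (a single edge where a_ij = a_ji = -1; a double or triple edge where a_ij * a_ji = 2 or 3), the diagram is a chain of 4 nodes with a double edge between the middle two (F_4). One simple-root ordering that puts it in standard form is (alpha_4, alpha_3, alpha_2, alpha_1). So the algebra is type F_4.

type F_4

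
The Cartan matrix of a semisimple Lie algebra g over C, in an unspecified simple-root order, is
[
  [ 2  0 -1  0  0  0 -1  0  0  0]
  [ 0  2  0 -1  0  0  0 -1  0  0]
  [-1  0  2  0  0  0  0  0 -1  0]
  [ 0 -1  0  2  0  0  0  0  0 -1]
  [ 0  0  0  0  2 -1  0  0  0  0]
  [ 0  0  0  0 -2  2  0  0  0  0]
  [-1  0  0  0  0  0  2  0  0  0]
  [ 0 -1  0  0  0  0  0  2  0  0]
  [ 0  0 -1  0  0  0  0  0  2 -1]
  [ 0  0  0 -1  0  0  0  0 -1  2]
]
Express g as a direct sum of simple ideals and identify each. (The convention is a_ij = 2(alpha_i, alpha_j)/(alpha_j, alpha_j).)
type A_8 ⊕ type B_2

The diagram associated to this matrix has two connected components: the simple roots {alpha_1, alpha_2, alpha_3, alpha_4, alpha_7, alpha_8, alpha_9, alpha_10} form a chain of 8 nodes with single edges (A_8), and {alpha_5, alpha_6} form a chain of 2 nodes with a double edge at one end; the terminal node there is the unique short simple root (B_2). A semisimple Lie algebra decomposes uniquely as the direct sum of simple ideals, one per connected component of its Dynkin diagram, so g ≅ A_8 ⊕ B_2 (dimension 80 + 10 = 90).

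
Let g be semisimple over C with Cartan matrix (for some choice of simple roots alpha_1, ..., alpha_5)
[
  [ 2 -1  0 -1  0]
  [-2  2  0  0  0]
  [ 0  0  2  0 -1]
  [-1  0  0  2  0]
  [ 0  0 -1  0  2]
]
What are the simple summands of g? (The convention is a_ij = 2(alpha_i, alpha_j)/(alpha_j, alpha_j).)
The diagram associated to this matrix has two connected components: the simple roots {alpha_3, alpha_5} form a chain of 2 nodes with single edges (A_2), and {alpha_1, alpha_2, alpha_4} form a chain of 3 nodes with a double edge at one end; the terminal node there is the unique long simple root (C_3). A semisimple Lie algebra decomposes uniquely as the direct sum of simple ideals, one per connected component of its Dynkin diagram, so g ≅ A_2 ⊕ C_3 (dimension 8 + 21 = 29).

A2 + C3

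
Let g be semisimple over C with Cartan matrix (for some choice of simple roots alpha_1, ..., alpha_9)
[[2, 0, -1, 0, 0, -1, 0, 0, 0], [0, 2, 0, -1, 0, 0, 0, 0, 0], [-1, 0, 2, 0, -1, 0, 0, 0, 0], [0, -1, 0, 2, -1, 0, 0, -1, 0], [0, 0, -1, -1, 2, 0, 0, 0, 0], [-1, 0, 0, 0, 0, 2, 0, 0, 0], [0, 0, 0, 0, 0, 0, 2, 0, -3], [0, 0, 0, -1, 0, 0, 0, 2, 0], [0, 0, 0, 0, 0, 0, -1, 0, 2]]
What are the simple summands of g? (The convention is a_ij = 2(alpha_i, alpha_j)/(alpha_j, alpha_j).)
The diagram associated to this matrix has two connected components: the simple roots {alpha_1, alpha_2, alpha_3, alpha_4, alpha_5, alpha_6, alpha_8} form a chain of 5 nodes with a fork of two nodes at one end (D_7), and {alpha_7, alpha_9} form two nodes joined by a triple edge (G_2). A semisimple Lie algebra decomposes uniquely as the direct sum of simple ideals, one per connected component of its Dynkin diagram, so g ≅ D_7 ⊕ G_2 (dimension 91 + 14 = 105).

D_7 + G_2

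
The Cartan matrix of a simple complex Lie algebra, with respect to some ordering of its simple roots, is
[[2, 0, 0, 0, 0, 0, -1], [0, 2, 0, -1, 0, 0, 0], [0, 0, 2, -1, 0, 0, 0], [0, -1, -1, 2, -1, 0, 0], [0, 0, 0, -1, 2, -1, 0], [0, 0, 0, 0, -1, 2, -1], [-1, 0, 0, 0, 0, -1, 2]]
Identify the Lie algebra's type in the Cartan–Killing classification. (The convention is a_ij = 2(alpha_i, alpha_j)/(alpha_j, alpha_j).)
The matrix has rank 7 with 2's on the diagonal. Reading the off-diagonal entries as Dynkin edges (a single edge where a_ij = a_ji = -1; a double or triple edge where a_ij * a_ji = 2 or 3), the diagram is a chain of 5 nodes with a fork of two nodes at one end (D_7). One simple-root ordering that puts it in standard form is (alpha_1, alpha_7, alpha_6, alpha_5, alpha_4, alpha_2, alpha_3). So the algebra is type D_7, i.e. so(14).

type D_7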